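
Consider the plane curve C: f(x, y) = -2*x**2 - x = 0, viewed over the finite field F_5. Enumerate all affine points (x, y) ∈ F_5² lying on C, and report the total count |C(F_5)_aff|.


Affine F_5-points: {(0, 0), (0, 1), (0, 2), (0, 3), (0, 4), (2, 0), (2, 1), (2, 2), (2, 3), (2, 4)}; count = 10.

For each of the 25 pairs (x, y) ∈ F_5², evaluate f(x, y) mod 5. Record the zeros.
  x = 0: [0↦0, 1↦0, 2↦0, 3↦0, 4↦0]  zeros at y ∈ {0, 1, 2, 3, 4}
  x = 1: [0↦2, 1↦2, 2↦2, 3↦2, 4↦2]  zeros at y ∈ ∅
  x = 2: [0↦0, 1↦0, 2↦0, 3↦0, 4↦0]  zeros at y ∈ {0, 1, 2, 3, 4}
  x = 3: [0↦4, 1↦4, 2↦4, 3↦4, 4↦4]  zeros at y ∈ ∅
  x = 4: [0↦4, 1↦4, 2↦4, 3↦4, 4↦4]  zeros at y ∈ ∅
Collecting zeros: affine points = {(0, 0), (0, 1), (0, 2), (0, 3), (0, 4), (2, 0), (2, 1), (2, 2), (2, 3), (2, 4)}.
Total count |C(F_5)_aff| = 10.


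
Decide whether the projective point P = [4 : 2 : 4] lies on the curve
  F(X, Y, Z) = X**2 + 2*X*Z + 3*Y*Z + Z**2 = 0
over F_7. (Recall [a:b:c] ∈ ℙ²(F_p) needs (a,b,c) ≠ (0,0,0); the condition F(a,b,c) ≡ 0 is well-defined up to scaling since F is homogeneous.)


F(4,2,4) ≡ 4 (mod 7); P is NOT on the curve.

Evaluate F(4, 2, 4) term-by-term (mod 7).
  X**2 ↦ 1·16·1·1 = 16
  2*X*Z ↦ 2·4·1·4 = 32
  3*Y*Z ↦ 3·1·2·4 = 24
  Z**2 ↦ 1·1·1·16 = 16
Sum: F(4, 2, 4) = (16) + (32) + (24) + (16) = 88.
Reducing mod 7: 88 ≡ 4 (mod 7).
Since F(a, b, c) ≡ 4 ≠ 0 (mod 7), P does NOT lie on the curve.


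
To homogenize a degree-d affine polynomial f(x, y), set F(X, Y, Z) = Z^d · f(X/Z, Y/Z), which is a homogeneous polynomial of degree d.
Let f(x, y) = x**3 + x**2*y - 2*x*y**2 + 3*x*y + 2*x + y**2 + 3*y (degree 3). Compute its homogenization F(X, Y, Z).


F(X, Y, Z) = X**3 + X**2*Y - 2*X*Y**2 + 3*X*Y*Z + 2*X*Z**2 + Y**2*Z + 3*Y*Z**2

deg(f) = 3.
Substitute x = X/Z, y = Y/Z into f, then multiply by Z^3.
  monomial 1·x^3·y^0 ↦ 1·X^3·Y^0·Z^0.
  monomial 1·x^2·y^1 ↦ 1·X^2·Y^1·Z^0.
  monomial -2·x^1·y^2 ↦ -2·X^1·Y^2·Z^0.
  monomial 3·x^1·y^1 ↦ 3·X^1·Y^1·Z^1.
  monomial 2·x^1·y^0 ↦ 2·X^1·Y^0·Z^2.
  monomial 1·x^0·y^2 ↦ 1·X^0·Y^2·Z^1.
  monomial 3·x^0·y^1 ↦ 3·X^0·Y^1·Z^2.
Collecting: F(X, Y, Z) = X**3 + X**2*Y - 2*X*Y**2 + 3*X*Y*Z + 2*X*Z**2 + Y**2*Z + 3*Y*Z**2.


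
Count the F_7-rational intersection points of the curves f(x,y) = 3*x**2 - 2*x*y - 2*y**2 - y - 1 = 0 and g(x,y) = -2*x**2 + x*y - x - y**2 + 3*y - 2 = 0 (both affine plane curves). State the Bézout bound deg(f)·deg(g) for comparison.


Common zeros: {(4, 2)}; count = 1; Bézout bound = 4.

deg(f) = 2, deg(g) = 2, so Bézout bound = 4.
Scan x ∈ F_7. For each x, list the y ∈ F_7 with f(x, y) ≡ 0 and those with g(x, y) ≡ 0 (mod 7); the common zeros in that column are the intersection.
  x = 0: f ≡ 0 at y ∈ {5}; g ≡ 0 at y ∈ {1, 2}; common: ∅.
  x = 1: f ≡ 0 at y ∈ {4, 5}; g ≡ 0 at y ∈ ∅; common: ∅.
  x = 2: f ≡ 0 at y ∈ {2, 6}; g ≡ 0 at y ∈ ∅; common: ∅.
  x = 3: f ≡ 0 at y ∈ ∅; g ≡ 0 at y ∈ {3}; common: ∅.
  x = 4: f ≡ 0 at y ∈ {2, 4}; g ≡ 0 at y ∈ {2, 5}; common: {2}.
  x = 5: f ≡ 0 at y ∈ ∅; g ≡ 0 at y ∈ {3, 5}; common: ∅.
  x = 6: f ≡ 0 at y ∈ ∅; g ≡ 0 at y ∈ ∅; common: ∅.
Collecting: common zeros = {(4, 2)}, so the count is 1.
Comparison with the Bézout bound: 1 ≤ 4 = deg(f)·deg(g), as expected for curves with no common component (the affine F_7-count falls short of the bound because intersections may lie at infinity, over extension fields, or carry multiplicity).


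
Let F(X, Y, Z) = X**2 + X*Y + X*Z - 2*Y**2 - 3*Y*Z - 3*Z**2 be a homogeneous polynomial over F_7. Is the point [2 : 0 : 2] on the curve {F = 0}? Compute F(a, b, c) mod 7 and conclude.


F(2,0,2) ≡ 3 (mod 7); P is NOT on the curve.

Evaluate F(2, 0, 2) term-by-term (mod 7).
  X**2 ↦ 1·4·1·1 = 4
  X*Y ↦ 1·2·0·1 = 0
  X*Z ↦ 1·2·1·2 = 4
  -2*Y**2 ↦ -2·1·0·1 = 0
  -3*Y*Z ↦ -3·1·0·2 = 0
  -3*Z**2 ↦ -3·1·1·4 = -12
Sum: F(2, 0, 2) = (4) + (0) + (4) + (0) + (0) + (-12) = -4.
Reducing mod 7: -4 ≡ 3 (mod 7).
Since F(a, b, c) ≡ 3 ≠ 0 (mod 7), P does NOT lie on the curve.


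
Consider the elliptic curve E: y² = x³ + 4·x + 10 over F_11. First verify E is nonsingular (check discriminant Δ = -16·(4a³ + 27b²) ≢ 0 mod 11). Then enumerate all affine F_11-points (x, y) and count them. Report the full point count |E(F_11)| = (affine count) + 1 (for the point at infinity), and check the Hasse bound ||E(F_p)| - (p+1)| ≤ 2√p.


Affine points = {(1, 2), (1, 9), (2, 2), (2, 9), (3, 4), (3, 7), (5, 1), (5, 10), (8, 2), (8, 9), (9, 4), (9, 7), (10, 4), (10, 7)}; affine count = 14; |E(F_11)| = 15.

Discriminant check: Δ ∝ 4a³ + 27b² = 4·4³ + 27·10² = 4·64 + 27·100 ≡ 8 (mod 11). Nonzero ⇒ E is nonsingular.
For each x ∈ F_11, compute rhs = x³ + 4·x + 10 mod 11, then count y ∈ F_11 with y² ≡ rhs.
  x = 0: rhs = 10, matching y values: none (0 points).
  x = 1: rhs = 4, matching y values: 2, 9 (2 points).
  x = 2: rhs = 4, matching y values: 2, 9 (2 points).
  x = 3: rhs = 5, matching y values: 4, 7 (2 points).
  x = 4: rhs = 2, matching y values: none (0 points).
  x = 5: rhs = 1, matching y values: 1, 10 (2 points).
  x = 6: rhs = 8, matching y values: none (0 points).
  x = 7: rhs = 7, matching y values: none (0 points).
  x = 8: rhs = 4, matching y values: 2, 9 (2 points).
  x = 9: rhs = 5, matching y values: 4, 7 (2 points).
  x = 10: rhs = 5, matching y values: 4, 7 (2 points).
Total affine count: 14.
Full point count |E(F_11)| = 14 + 1 = 15.
Hasse bound: |15 − (11+1)| = |3| = 3 ≤ 2√11 ≈ 6.6332 ✓.


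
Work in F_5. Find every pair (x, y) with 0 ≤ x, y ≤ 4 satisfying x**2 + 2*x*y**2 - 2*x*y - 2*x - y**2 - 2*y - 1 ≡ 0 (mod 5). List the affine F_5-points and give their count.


Affine F_5-points: {(0, 4), (1, 1), (1, 3), (3, 4), (4, 2), (4, 3)}; count = 6.

For each of the 25 pairs (x, y) ∈ F_5², evaluate f(x, y) mod 5. Record the zeros.
  x = 0: [0↦4, 1↦1, 2↦1, 3↦4, 4↦0]  zeros at y ∈ {4}
  x = 1: [0↦3, 1↦0, 2↦4, 3↦0, 4↦3]  zeros at y ∈ {1, 3}
  x = 2: [0↦4, 1↦1, 2↦4, 3↦3, 4↦3]  zeros at y ∈ ∅
  x = 3: [0↦2, 1↦4, 2↦1, 3↦3, 4↦0]  zeros at y ∈ {4}
  x = 4: [0↦2, 1↦4, 2↦0, 3↦0, 4↦4]  zeros at y ∈ {2, 3}
Collecting zeros: affine points = {(0, 4), (1, 1), (1, 3), (3, 4), (4, 2), (4, 3)}.
Total count |C(F_5)_aff| = 6.


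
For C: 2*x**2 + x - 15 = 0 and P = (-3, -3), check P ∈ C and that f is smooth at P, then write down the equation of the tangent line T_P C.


Tangent line at P: -11*x - 33 = 0.

Step 1: f(-3, -3) = 0, so P lies on C.
Step 2: partial derivatives
  f_x(x, y) = 4*x + 1, f_y(x, y) = 0.
  f_x(P) = -11, f_y(P) = 0 (gradient nonzero, so P is smooth).
Step 3: tangent line at P: -11·(x − -3) + 0·(y − -3) = 0.
Expanding: -11*x - 33 = 0.


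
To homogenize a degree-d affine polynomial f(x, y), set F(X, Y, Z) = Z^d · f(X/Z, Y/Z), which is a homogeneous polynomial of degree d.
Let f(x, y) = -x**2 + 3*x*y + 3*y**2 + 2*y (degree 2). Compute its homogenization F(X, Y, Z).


F(X, Y, Z) = -X**2 + 3*X*Y + 3*Y**2 + 2*Y*Z

deg(f) = 2.
Substitute x = X/Z, y = Y/Z into f, then multiply by Z^2.
  monomial -1·x^2·y^0 ↦ -1·X^2·Y^0·Z^0.
  monomial 3·x^1·y^1 ↦ 3·X^1·Y^1·Z^0.
  monomial 3·x^0·y^2 ↦ 3·X^0·Y^2·Z^0.
  monomial 2·x^0·y^1 ↦ 2·X^0·Y^1·Z^1.
Collecting: F(X, Y, Z) = -X**2 + 3*X*Y + 3*Y**2 + 2*Y*Z.


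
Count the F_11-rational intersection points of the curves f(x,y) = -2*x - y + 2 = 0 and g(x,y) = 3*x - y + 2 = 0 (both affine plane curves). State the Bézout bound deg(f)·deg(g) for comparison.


Common zeros: {(0, 2)}; count = 1; Bézout bound = 1.

deg(f) = 1, deg(g) = 1, so Bézout bound = 1.
Scan x ∈ F_11. For each x, list the y ∈ F_11 with f(x, y) ≡ 0 and those with g(x, y) ≡ 0 (mod 11); the common zeros in that column are the intersection.
  x = 0: f ≡ 0 at y ∈ {2}; g ≡ 0 at y ∈ {2}; common: {2}.
  x = 1: f ≡ 0 at y ∈ {0}; g ≡ 0 at y ∈ {5}; common: ∅.
  x = 2: f ≡ 0 at y ∈ {9}; g ≡ 0 at y ∈ {8}; common: ∅.
  x = 3: f ≡ 0 at y ∈ {7}; g ≡ 0 at y ∈ {0}; common: ∅.
  x = 4: f ≡ 0 at y ∈ {5}; g ≡ 0 at y ∈ {3}; common: ∅.
  x = 5: f ≡ 0 at y ∈ {3}; g ≡ 0 at y ∈ {6}; common: ∅.
  x = 6: f ≡ 0 at y ∈ {1}; g ≡ 0 at y ∈ {9}; common: ∅.
  x = 7: f ≡ 0 at y ∈ {10}; g ≡ 0 at y ∈ {1}; common: ∅.
  x = 8: f ≡ 0 at y ∈ {8}; g ≡ 0 at y ∈ {4}; common: ∅.
  x = 9: f ≡ 0 at y ∈ {6}; g ≡ 0 at y ∈ {7}; common: ∅.
  x = 10: f ≡ 0 at y ∈ {4}; g ≡ 0 at y ∈ {10}; common: ∅.
Collecting: common zeros = {(0, 2)}, so the count is 1.
Comparison with the Bézout bound: 1 ≤ 1 = deg(f)·deg(g), as expected for curves with no common component (the bound is attained).


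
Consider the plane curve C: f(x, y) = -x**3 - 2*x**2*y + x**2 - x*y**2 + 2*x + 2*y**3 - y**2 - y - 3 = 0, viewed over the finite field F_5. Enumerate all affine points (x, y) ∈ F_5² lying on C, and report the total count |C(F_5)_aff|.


Affine F_5-points: {(0, 4), (3, 0)}; count = 2.

For each of the 25 pairs (x, y) ∈ F_5², evaluate f(x, y) mod 5. Record the zeros.
  x = 0: [0↦2, 1↦2, 2↦2, 3↦4, 4↦0]  zeros at y ∈ {4}
  x = 1: [0↦4, 1↦1, 2↦1, 3↦1, 4↦3]  zeros at y ∈ ∅
  x = 2: [0↦2, 1↦2, 2↦3, 3↦2, 4↦1]  zeros at y ∈ ∅
  x = 3: [0↦0, 1↦4, 2↦2, 3↦1, 4↦3]  zeros at y ∈ {0}
  x = 4: [0↦2, 1↦1, 2↦2, 3↦2, 4↦3]  zeros at y ∈ ∅
Collecting zeros: affine points = {(0, 4), (3, 0)}.
Total count |C(F_5)_aff| = 2.


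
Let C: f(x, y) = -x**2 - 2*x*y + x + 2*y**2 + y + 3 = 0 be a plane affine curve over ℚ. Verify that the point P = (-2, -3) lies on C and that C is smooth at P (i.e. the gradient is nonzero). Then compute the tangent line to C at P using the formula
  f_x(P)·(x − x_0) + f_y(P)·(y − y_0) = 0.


Tangent line at P: 11*x - 7*y + 1 = 0.

Step 1: f(-2, -3) = 0, so P lies on C.
Step 2: partial derivatives
  f_x(x, y) = -2*x - 2*y + 1, f_y(x, y) = -2*x + 4*y + 1.
  f_x(P) = 11, f_y(P) = -7 (gradient nonzero, so P is smooth).
Step 3: tangent line at P: 11·(x − -2) + -7·(y − -3) = 0.
Expanding: 11*x - 7*y + 1 = 0.


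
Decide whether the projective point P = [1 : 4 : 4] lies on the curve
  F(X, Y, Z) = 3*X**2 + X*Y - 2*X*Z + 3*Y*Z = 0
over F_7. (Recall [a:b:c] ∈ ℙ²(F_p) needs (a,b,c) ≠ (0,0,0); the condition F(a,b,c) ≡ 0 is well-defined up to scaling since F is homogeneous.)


F(1,4,4) ≡ 5 (mod 7); P is NOT on the curve.

Evaluate F(1, 4, 4) term-by-term (mod 7).
  3*X**2 ↦ 3·1·1·1 = 3
  X*Y ↦ 1·1·4·1 = 4
  -2*X*Z ↦ -2·1·1·4 = -8
  3*Y*Z ↦ 3·1·4·4 = 48
Sum: F(1, 4, 4) = (3) + (4) + (-8) + (48) = 47.
Reducing mod 7: 47 ≡ 5 (mod 7).
Since F(a, b, c) ≡ 5 ≠ 0 (mod 7), P does NOT lie on the curve.


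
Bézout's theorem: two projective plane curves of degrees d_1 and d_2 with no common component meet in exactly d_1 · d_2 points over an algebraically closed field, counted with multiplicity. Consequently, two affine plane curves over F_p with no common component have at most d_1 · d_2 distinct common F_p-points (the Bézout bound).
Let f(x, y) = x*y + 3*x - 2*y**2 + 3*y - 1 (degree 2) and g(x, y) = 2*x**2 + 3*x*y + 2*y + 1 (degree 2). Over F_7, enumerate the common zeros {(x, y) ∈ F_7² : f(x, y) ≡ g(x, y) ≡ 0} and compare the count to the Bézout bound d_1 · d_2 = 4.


Common zeros: {(1, 5), (3, 4), (5, 4)}; count = 3; Bézout bound = 4.

deg(f) = 2, deg(g) = 2, so Bézout bound = 4.
Scan x ∈ F_7. For each x, list the y ∈ F_7 with f(x, y) ≡ 0 and those with g(x, y) ≡ 0 (mod 7); the common zeros in that column are the intersection.
  x = 0: f ≡ 0 at y ∈ {1, 4}; g ≡ 0 at y ∈ {3}; common: ∅.
  x = 1: f ≡ 0 at y ∈ {4, 5}; g ≡ 0 at y ∈ {5}; common: {5}.
  x = 2: f ≡ 0 at y ∈ {2, 4}; g ≡ 0 at y ∈ {5}; common: ∅.
  x = 3: f ≡ 0 at y ∈ {4, 6}; g ≡ 0 at y ∈ {4}; common: {4}.
  x = 4: f ≡ 0 at y ∈ {3, 4}; g ≡ 0 at y ∈ ∅; common: ∅.
  x = 5: f ≡ 0 at y ∈ {0, 4}; g ≡ 0 at y ∈ {4}; common: {4}.
  x = 6: f ≡ 0 at y ∈ {4}; g ≡ 0 at y ∈ {3}; common: ∅.
Collecting: common zeros = {(1, 5), (3, 4), (5, 4)}, so the count is 3.
Comparison with the Bézout bound: 3 ≤ 4 = deg(f)·deg(g), as expected for curves with no common component (the affine F_7-count falls short of the bound because intersections may lie at infinity, over extension fields, or carry multiplicity).


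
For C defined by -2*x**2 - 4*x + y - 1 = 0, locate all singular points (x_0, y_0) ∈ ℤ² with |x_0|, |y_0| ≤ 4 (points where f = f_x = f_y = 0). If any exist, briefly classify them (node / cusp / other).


No singular points in the scanned grid; C is smooth there.

Compute partial derivatives:
  f_x = -4*x - 4.
  f_y = 1.
f_y = 1 is a nonzero constant, so f_y never vanishes: no point (x, y) can satisfy f = f_x = f_y = 0. In particular no (x, y) ∈ {−4, ..., 4}² is singular; the curve is smooth.


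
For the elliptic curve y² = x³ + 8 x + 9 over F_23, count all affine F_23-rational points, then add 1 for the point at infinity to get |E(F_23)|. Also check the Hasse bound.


Affine points = {(0, 3), (0, 20), (1, 8), (1, 15), (4, 6), (4, 17), (5, 6), (5, 17), (10, 10), (10, 13), (11, 5), (11, 18), (12, 4), (12, 19), (14, 6), (14, 17), (15, 10), (15, 13), (16, 1), (16, 22), (20, 2), (20, 21), (21, 10), (21, 13), (22, 0)}; affine count = 25; |E(F_23)| = 26.

Discriminant check: Δ ∝ 4a³ + 27b² = 4·8³ + 27·9² = 4·512 + 27·81 ≡ 3 (mod 23). Nonzero ⇒ E is nonsingular.
For each x ∈ F_23, compute rhs = x³ + 8·x + 9 mod 23, then count y ∈ F_23 with y² ≡ rhs.
  x = 0: rhs = 9, matching y values: 3, 20 (2 points).
  x = 1: rhs = 18, matching y values: 8, 15 (2 points).
  x = 2: rhs = 10, matching y values: none (0 points).
  x = 3: rhs = 14, matching y values: none (0 points).
  x = 4: rhs = 13, matching y values: 6, 17 (2 points).
  x = 5: rhs = 13, matching y values: 6, 17 (2 points).
  x = 6: rhs = 20, matching y values: none (0 points).
  x = 7: rhs = 17, matching y values: none (0 points).
  x = 8: rhs = 10, matching y values: none (0 points).
  x = 9: rhs = 5, matching y values: none (0 points).
  x = 10: rhs = 8, matching y values: 10, 13 (2 points).
  x = 11: rhs = 2, matching y values: 5, 18 (2 points).
  x = 12: rhs = 16, matching y values: 4, 19 (2 points).
  x = 13: rhs = 10, matching y values: none (0 points).
  x = 14: rhs = 13, matching y values: 6, 17 (2 points).
  x = 15: rhs = 8, matching y values: 10, 13 (2 points).
  x = 16: rhs = 1, matching y values: 1, 22 (2 points).
  x = 17: rhs = 21, matching y values: none (0 points).
  x = 18: rhs = 5, matching y values: none (0 points).
  x = 19: rhs = 5, matching y values: none (0 points).
  x = 20: rhs = 4, matching y values: 2, 21 (2 points).
  x = 21: rhs = 8, matching y values: 10, 13 (2 points).
  x = 22: rhs = 0, matching y values: 0 (1 points).
Total affine count: 25.
Full point count |E(F_23)| = 25 + 1 = 26.
Hasse bound: |26 − (23+1)| = |2| = 2 ≤ 2√23 ≈ 9.5917 ✓.


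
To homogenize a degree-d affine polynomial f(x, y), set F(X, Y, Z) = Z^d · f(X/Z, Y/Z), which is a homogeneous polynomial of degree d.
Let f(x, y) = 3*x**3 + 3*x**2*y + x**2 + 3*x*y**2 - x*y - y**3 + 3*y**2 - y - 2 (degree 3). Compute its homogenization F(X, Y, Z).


F(X, Y, Z) = 3*X**3 + 3*X**2*Y + X**2*Z + 3*X*Y**2 - X*Y*Z - Y**3 + 3*Y**2*Z - Y*Z**2 - 2*Z**3

deg(f) = 3.
Substitute x = X/Z, y = Y/Z into f, then multiply by Z^3.
  monomial 3·x^3·y^0 ↦ 3·X^3·Y^0·Z^0.
  monomial 3·x^2·y^1 ↦ 3·X^2·Y^1·Z^0.
  monomial 1·x^2·y^0 ↦ 1·X^2·Y^0·Z^1.
  monomial 3·x^1·y^2 ↦ 3·X^1·Y^2·Z^0.
  monomial -1·x^1·y^1 ↦ -1·X^1·Y^1·Z^1.
  monomial -1·x^0·y^3 ↦ -1·X^0·Y^3·Z^0.
  monomial 3·x^0·y^2 ↦ 3·X^0·Y^2·Z^1.
  monomial -1·x^0·y^1 ↦ -1·X^0·Y^1·Z^2.
  monomial -2·x^0·y^0 ↦ -2·X^0·Y^0·Z^3.
Collecting: F(X, Y, Z) = 3*X**3 + 3*X**2*Y + X**2*Z + 3*X*Y**2 - X*Y*Z - Y**3 + 3*Y**2*Z - Y*Z**2 - 2*Z**3.


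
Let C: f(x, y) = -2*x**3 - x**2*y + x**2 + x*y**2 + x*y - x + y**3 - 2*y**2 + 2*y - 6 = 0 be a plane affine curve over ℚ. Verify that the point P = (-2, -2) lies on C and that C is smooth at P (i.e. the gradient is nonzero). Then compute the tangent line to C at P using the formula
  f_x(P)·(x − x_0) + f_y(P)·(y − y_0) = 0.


Tangent line at P: -35*x + 24*y - 22 = 0.

Step 1: f(-2, -2) = 0, so P lies on C.
Step 2: partial derivatives
  f_x(x, y) = -6*x**2 - 2*x*y + 2*x + y**2 + y - 1, f_y(x, y) = -x**2 + 2*x*y + x + 3*y**2 - 4*y + 2.
  f_x(P) = -35, f_y(P) = 24 (gradient nonzero, so P is smooth).
Step 3: tangent line at P: -35·(x − -2) + 24·(y − -2) = 0.
Expanding: -35*x + 24*y - 22 = 0.


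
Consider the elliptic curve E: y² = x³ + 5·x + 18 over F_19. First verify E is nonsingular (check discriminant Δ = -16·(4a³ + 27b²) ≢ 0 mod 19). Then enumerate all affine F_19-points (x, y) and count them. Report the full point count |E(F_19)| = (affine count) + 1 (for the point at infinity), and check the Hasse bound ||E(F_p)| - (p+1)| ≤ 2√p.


Affine points = {(1, 9), (1, 10), (2, 6), (2, 13), (4, 8), (4, 11), (5, 4), (5, 15), (6, 6), (6, 13), (7, 4), (7, 15), (8, 0), (10, 2), (10, 17), (11, 6), (11, 13), (12, 1), (12, 18), (13, 0), (14, 1), (14, 18), (17, 0)}; affine count = 23; |E(F_19)| = 24.

Discriminant check: Δ ∝ 4a³ + 27b² = 4·5³ + 27·18² = 4·125 + 27·324 ≡ 14 (mod 19). Nonzero ⇒ E is nonsingular.
For each x ∈ F_19, compute rhs = x³ + 5·x + 18 mod 19, then count y ∈ F_19 with y² ≡ rhs.
  x = 0: rhs = 18, matching y values: none (0 points).
  x = 1: rhs = 5, matching y values: 9, 10 (2 points).
  x = 2: rhs = 17, matching y values: 6, 13 (2 points).
  x = 3: rhs = 3, matching y values: none (0 points).
  x = 4: rhs = 7, matching y values: 8, 11 (2 points).
  x = 5: rhs = 16, matching y values: 4, 15 (2 points).
  x = 6: rhs = 17, matching y values: 6, 13 (2 points).
  x = 7: rhs = 16, matching y values: 4, 15 (2 points).
  x = 8: rhs = 0, matching y values: 0 (1 points).
  x = 9: rhs = 13, matching y values: none (0 points).
  x = 10: rhs = 4, matching y values: 2, 17 (2 points).
  x = 11: rhs = 17, matching y values: 6, 13 (2 points).
  x = 12: rhs = 1, matching y values: 1, 18 (2 points).
  x = 13: rhs = 0, matching y values: 0 (1 points).
  x = 14: rhs = 1, matching y values: 1, 18 (2 points).
  x = 15: rhs = 10, matching y values: none (0 points).
  x = 16: rhs = 14, matching y values: none (0 points).
  x = 17: rhs = 0, matching y values: 0 (1 points).
  x = 18: rhs = 12, matching y values: none (0 points).
Total affine count: 23.
Full point count |E(F_19)| = 23 + 1 = 24.
Hasse bound: |24 − (19+1)| = |4| = 4 ≤ 2√19 ≈ 8.7178 ✓.


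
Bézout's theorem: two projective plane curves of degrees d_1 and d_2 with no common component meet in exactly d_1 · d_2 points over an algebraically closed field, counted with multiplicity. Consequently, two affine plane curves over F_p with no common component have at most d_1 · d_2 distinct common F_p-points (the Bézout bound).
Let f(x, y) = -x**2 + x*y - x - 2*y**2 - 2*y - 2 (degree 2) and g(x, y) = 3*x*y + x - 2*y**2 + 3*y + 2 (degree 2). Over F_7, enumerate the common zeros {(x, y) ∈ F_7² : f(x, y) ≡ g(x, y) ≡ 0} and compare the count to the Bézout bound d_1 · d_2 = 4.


Common zeros: {(0, 2), (1, 1), (1, 2), (3, 4)}; count = 4; Bézout bound = 4.

deg(f) = 2, deg(g) = 2, so Bézout bound = 4.
Scan x ∈ F_7. For each x, list the y ∈ F_7 with f(x, y) ≡ 0 and those with g(x, y) ≡ 0 (mod 7); the common zeros in that column are the intersection.
  x = 0: f ≡ 0 at y ∈ {2, 4}; g ≡ 0 at y ∈ {2, 3}; common: {2}.
  x = 1: f ≡ 0 at y ∈ {1, 2}; g ≡ 0 at y ∈ {1, 2}; common: {1, 2}.
  x = 2: f ≡ 0 at y ∈ ∅; g ≡ 0 at y ∈ {2, 6}; common: ∅.
  x = 3: f ≡ 0 at y ∈ {0, 4}; g ≡ 0 at y ∈ {2, 4}; common: {4}.
  x = 4: f ≡ 0 at y ∈ ∅; g ≡ 0 at y ∈ {2}; common: ∅.
  x = 5: f ≡ 0 at y ∈ ∅; g ≡ 0 at y ∈ {0, 2}; common: ∅.
  x = 6: f ≡ 0 at y ∈ {1}; g ≡ 0 at y ∈ {2, 5}; common: ∅.
Collecting: common zeros = {(0, 2), (1, 1), (1, 2), (3, 4)}, so the count is 4.
Comparison with the Bézout bound: 4 ≤ 4 = deg(f)·deg(g), as expected for curves with no common component (the bound is attained).


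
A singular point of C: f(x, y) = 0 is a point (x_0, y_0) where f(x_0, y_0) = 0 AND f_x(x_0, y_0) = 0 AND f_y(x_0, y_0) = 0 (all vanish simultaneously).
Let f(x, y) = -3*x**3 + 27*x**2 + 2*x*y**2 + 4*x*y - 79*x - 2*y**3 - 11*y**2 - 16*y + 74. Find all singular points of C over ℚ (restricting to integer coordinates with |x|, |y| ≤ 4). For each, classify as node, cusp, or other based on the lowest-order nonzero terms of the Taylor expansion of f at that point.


Singular points: {(3, -1)}; classification: cusp.

Compute partial derivatives:
  f_x = -9*x**2 + 54*x + 2*y**2 + 4*y - 79.
  f_y = 4*x*y + 4*x - 6*y**2 - 22*y - 16.
Scan x_0 ∈ {−4, ..., 4}. For each x_0, f_y(x_0, y) is a polynomial in y; find its integer roots y ∈ {−4, ..., 4}, then test f_x and f at those candidates.
  x = -4: f_y(-4, y) = -6*y**2 - 38*y - 32; vanishes at y ∈ {-1}. (-4, -1): f_x = -441 ≠ 0.
  x = -3: f_y(-3, y) = -6*y**2 - 34*y - 28; vanishes at y ∈ {-1}. (-3, -1): f_x = -324 ≠ 0.
  x = -2: f_y(-2, y) = -6*y**2 - 30*y - 24; vanishes at y ∈ {-4, -1}. (-2, -4): f_x = -207 ≠ 0; (-2, -1): f_x = -225 ≠ 0.
  x = -1: f_y(-1, y) = -6*y**2 - 26*y - 20; vanishes at y ∈ {-1}. (-1, -1): f_x = -144 ≠ 0.
  x = 0: f_y(0, y) = -6*y**2 - 22*y - 16; vanishes at y ∈ {-1}. (0, -1): f_x = -81 ≠ 0.
  x = 1: f_y(1, y) = -6*y**2 - 18*y - 12; vanishes at y ∈ {-2, -1}. (1, -2): f_x = -34 ≠ 0; (1, -1): f_x = -36 ≠ 0.
  x = 2: f_y(2, y) = -6*y**2 - 14*y - 8; vanishes at y ∈ {-1}. (2, -1): f_x = -9 ≠ 0.
  x = 3: f_y(3, y) = -6*y**2 - 10*y - 4; vanishes at y ∈ {-1}. (3, -1): f_x = 0, f = 0 — SINGULAR.
  x = 4: f_y(4, y) = -6*y**2 - 6*y; vanishes at y ∈ {-1, 0}. (4, -1): f_x = -9 ≠ 0; (4, 0): f_x = -7 ≠ 0.
Only singular point on the grid: (3, -1).
Classify: substitute x = 3 + u, y = -1 + v and expand: f = -3*u**3 + 2*u*v**2 - 2*v**3 + v**2.
No constant or linear terms (consistent with a singular point). Quadratic part: v**2. Cubic part: -3*u**3 + 2*u*v**2 - 2*v**3.
The quadratic part v**2 is a perfect square, so there is a single (double) tangent line v = 0, i.e. y = -1. Restricting the cubic part to that line (v = 0) leaves -3*u**3 ≠ 0, so f is not divisible by v and the branch is v² ≈ 3*u**3 to lowest order — this is a cusp.
Classification: cusp.


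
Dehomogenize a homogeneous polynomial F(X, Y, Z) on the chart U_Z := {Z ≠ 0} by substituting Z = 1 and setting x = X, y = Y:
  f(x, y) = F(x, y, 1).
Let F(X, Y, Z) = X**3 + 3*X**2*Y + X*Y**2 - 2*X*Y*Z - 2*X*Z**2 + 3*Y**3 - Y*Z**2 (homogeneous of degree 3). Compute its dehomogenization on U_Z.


f(x, y) = x**3 + 3*x**2*y + x*y**2 - 2*x*y - 2*x + 3*y**3 - y

On U_Z we set Z = 1. Each monomial c·X^i·Y^j·Z^k in F becomes c·x^i·y^j·1^k = c·x^i·y^j.
Substituting Z = 1: F(X, Y, 1) = x**3 + 3*x**2*y + x*y**2 - 2*x*y - 2*x + 3*y**3 - y.
Note: deg(f) ≤ deg(F) = 3; strict inequality happens when F is divisible by Z (lost terms).


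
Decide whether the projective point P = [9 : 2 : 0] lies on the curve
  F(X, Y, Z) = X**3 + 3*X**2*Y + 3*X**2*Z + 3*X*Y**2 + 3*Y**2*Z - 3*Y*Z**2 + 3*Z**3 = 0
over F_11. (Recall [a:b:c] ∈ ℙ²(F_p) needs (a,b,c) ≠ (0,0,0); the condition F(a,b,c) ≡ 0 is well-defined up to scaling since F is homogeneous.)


F(9,2,0) ≡ 3 (mod 11); P is NOT on the curve.

Evaluate F(9, 2, 0) term-by-term (mod 11).
  X**3 ↦ 1·729·1·1 = 729
  3*X**2*Y ↦ 3·81·2·1 = 486
  3*X**2*Z ↦ 3·81·1·0 = 0
  3*X*Y**2 ↦ 3·9·4·1 = 108
  3*Y**2*Z ↦ 3·1·4·0 = 0
  -3*Y*Z**2 ↦ -3·1·2·0 = 0
  3*Z**3 ↦ 3·1·1·0 = 0
Sum: F(9, 2, 0) = (729) + (486) + (0) + (108) + (0) + (0) + (0) = 1323.
Reducing mod 11: 1323 ≡ 3 (mod 11).
Since F(a, b, c) ≡ 3 ≠ 0 (mod 11), P does NOT lie on the curve.


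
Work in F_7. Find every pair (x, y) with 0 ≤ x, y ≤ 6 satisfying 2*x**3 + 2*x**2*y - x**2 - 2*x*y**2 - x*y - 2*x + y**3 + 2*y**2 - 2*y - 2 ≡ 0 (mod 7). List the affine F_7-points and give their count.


Affine F_7-points: {(1, 3), (2, 2), (5, 6), (6, 3)}; count = 4.

For each of the 49 pairs (x, y) ∈ F_7², evaluate f(x, y) mod 7. Record the zeros.
  x = 0: [0↦5, 1↦6, 2↦3, 3↦2, 4↦2, 5↦2, 6↦1]  zeros at y ∈ ∅
  x = 1: [0↦4, 1↦4, 2↦3, 3↦0, 4↦1, 5↦5, 6↦4]  zeros at y ∈ {3}
  x = 2: [0↦6, 1↦2, 2↦0, 3↦6, 4↦5, 5↦3, 6↦6]  zeros at y ∈ {2}
  x = 3: [0↦2, 1↦5, 2↦6, 3↦4, 4↦5, 5↦1, 6↦5]  zeros at y ∈ ∅
  x = 4: [0↦4, 1↦4, 2↦5, 3↦6, 4↦6, 5↦4, 6↦6]  zeros at y ∈ ∅
  x = 5: [0↦3, 1↦4, 2↦2, 3↦3, 4↦6, 5↦3, 6↦0]  zeros at y ∈ {6}
  x = 6: [0↦4, 1↦3, 2↦2, 3↦0, 4↦3, 5↦3, 6↦6]  zeros at y ∈ {3}
Collecting zeros: affine points = {(1, 3), (2, 2), (5, 6), (6, 3)}.
Total count |C(F_7)_aff| = 4.


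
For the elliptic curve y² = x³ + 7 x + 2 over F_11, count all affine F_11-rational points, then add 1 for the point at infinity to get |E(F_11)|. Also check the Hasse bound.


Affine points = {(7, 3), (7, 8), (8, 3), (8, 8), (10, 4), (10, 7)}; affine count = 6; |E(F_11)| = 7.

Discriminant check: Δ ∝ 4a³ + 27b² = 4·7³ + 27·2² = 4·343 + 27·4 ≡ 6 (mod 11). Nonzero ⇒ E is nonsingular.
For each x ∈ F_11, compute rhs = x³ + 7·x + 2 mod 11, then count y ∈ F_11 with y² ≡ rhs.
  x = 0: rhs = 2, matching y values: none (0 points).
  x = 1: rhs = 10, matching y values: none (0 points).
  x = 2: rhs = 2, matching y values: none (0 points).
  x = 3: rhs = 6, matching y values: none (0 points).
  x = 4: rhs = 6, matching y values: none (0 points).
  x = 5: rhs = 8, matching y values: none (0 points).
  x = 6: rhs = 7, matching y values: none (0 points).
  x = 7: rhs = 9, matching y values: 3, 8 (2 points).
  x = 8: rhs = 9, matching y values: 3, 8 (2 points).
  x = 9: rhs = 2, matching y values: none (0 points).
  x = 10: rhs = 5, matching y values: 4, 7 (2 points).
Total affine count: 6.
Full point count |E(F_11)| = 6 + 1 = 7.
Hasse bound: |7 − (11+1)| = |-5| = 5 ≤ 2√11 ≈ 6.6332 ✓.


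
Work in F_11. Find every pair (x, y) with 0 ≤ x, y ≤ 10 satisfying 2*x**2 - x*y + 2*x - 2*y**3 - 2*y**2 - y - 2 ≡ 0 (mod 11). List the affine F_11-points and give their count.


Affine F_11-points: {(0, 3), (1, 5), (1, 8), (2, 8), (3, 0), (3, 4), (3, 6), (4, 7), (5, 2), (6, 2), (6, 3), (6, 5), (7, 0), (9, 4), (10, 6)}; count = 15.

For each of the 121 pairs (x, y) ∈ F_11², evaluate f(x, y) mod 11. Record the zeros.
  x = 0: [0↦9, 1↦4, 2↦5, 3↦0, 4↦10, 5↦1, 6↦5, 7↦10, 8↦4, 9↦8, 10↦10]  zeros at y ∈ {3}
  x = 1: [0↦2, 1↦7, 2↦7, 3↦1, 4↦10, 5↦0, 6↦3, 7↦7, 8↦0, 9↦3, 10↦4]  zeros at y ∈ {5, 8}
  x = 2: [0↦10, 1↦3, 2↦2, 3↦6, 4↦3, 5↦3, 6↦5, 7↦8, 8↦0, 9↦2, 10↦2]  zeros at y ∈ {8}
  x = 3: [0↦0, 1↦3, 2↦1, 3↦4, 4↦0, 5↦10, 6↦0, 7↦2, 8↦4, 9↦5, 10↦4]  zeros at y ∈ {0, 4, 6}
  x = 4: [0↦5, 1↦7, 2↦4, 3↦6, 4↦1, 5↦10, 6↦10, 7↦0, 8↦1, 9↦1, 10↦10]  zeros at y ∈ {7}
  x = 5: [0↦3, 1↦4, 2↦0, 3↦1, 4↦6, 5↦3, 6↦2, 7↦2, 8↦2, 9↦1, 10↦9]  zeros at y ∈ {2}
  x = 6: [0↦5, 1↦5, 2↦0, 3↦0, 4↦4, 5↦0, 6↦9, 7↦8, 8↦7, 9↦5, 10↦1]  zeros at y ∈ {2, 3, 5}
  x = 7: [0↦0, 1↦10, 2↦4, 3↦3, 4↦6, 5↦1, 6↦9, 7↦7, 8↦5, 9↦2, 10↦8]  zeros at y ∈ {0}
  x = 8: [0↦10, 1↦8, 2↦1, 3↦10, 4↦1, 5↦6, 6↦2, 7↦10, 8↦7, 9↦3, 10↦8]  zeros at y ∈ ∅
  x = 9: [0↦2, 1↦10, 2↦2, 3↦10, 4↦0, 5↦4, 6↦10, 7↦6, 8↦2, 9↦8, 10↦1]  zeros at y ∈ {4}
  x = 10: [0↦9, 1↦5, 2↦7, 3↦3, 4↦3, 5↦6, 6↦0, 7↦6, 8↦1, 9↦6, 10↦9]  zeros at y ∈ {6}
Collecting zeros: affine points = {(0, 3), (1, 5), (1, 8), (2, 8), (3, 0), (3, 4), (3, 6), (4, 7), (5, 2), (6, 2), (6, 3), (6, 5), (7, 0), (9, 4), (10, 6)}.
Total count |C(F_11)_aff| = 15.


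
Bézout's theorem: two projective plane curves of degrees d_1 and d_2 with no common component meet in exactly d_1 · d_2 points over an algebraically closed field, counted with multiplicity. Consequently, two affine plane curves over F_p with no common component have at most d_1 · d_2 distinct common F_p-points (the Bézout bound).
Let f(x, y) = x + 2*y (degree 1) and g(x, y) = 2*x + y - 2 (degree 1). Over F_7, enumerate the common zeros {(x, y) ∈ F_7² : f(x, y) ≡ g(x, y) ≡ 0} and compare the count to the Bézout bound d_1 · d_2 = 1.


Common zeros: {(6, 4)}; count = 1; Bézout bound = 1.

deg(f) = 1, deg(g) = 1, so Bézout bound = 1.
Scan x ∈ F_7. For each x, list the y ∈ F_7 with f(x, y) ≡ 0 and those with g(x, y) ≡ 0 (mod 7); the common zeros in that column are the intersection.
  x = 0: f ≡ 0 at y ∈ {0}; g ≡ 0 at y ∈ {2}; common: ∅.
  x = 1: f ≡ 0 at y ∈ {3}; g ≡ 0 at y ∈ {0}; common: ∅.
  x = 2: f ≡ 0 at y ∈ {6}; g ≡ 0 at y ∈ {5}; common: ∅.
  x = 3: f ≡ 0 at y ∈ {2}; g ≡ 0 at y ∈ {3}; common: ∅.
  x = 4: f ≡ 0 at y ∈ {5}; g ≡ 0 at y ∈ {1}; common: ∅.
  x = 5: f ≡ 0 at y ∈ {1}; g ≡ 0 at y ∈ {6}; common: ∅.
  x = 6: f ≡ 0 at y ∈ {4}; g ≡ 0 at y ∈ {4}; common: {4}.
Collecting: common zeros = {(6, 4)}, so the count is 1.
Comparison with the Bézout bound: 1 ≤ 1 = deg(f)·deg(g), as expected for curves with no common component (the bound is attained).


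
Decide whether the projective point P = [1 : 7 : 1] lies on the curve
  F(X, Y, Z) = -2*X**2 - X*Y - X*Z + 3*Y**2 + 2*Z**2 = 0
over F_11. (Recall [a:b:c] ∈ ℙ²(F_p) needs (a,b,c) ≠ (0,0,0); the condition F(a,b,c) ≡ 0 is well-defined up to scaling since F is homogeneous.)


F(1,7,1) ≡ 7 (mod 11); P is NOT on the curve.

Evaluate F(1, 7, 1) term-by-term (mod 11).
  -2*X**2 ↦ -2·1·1·1 = -2
  -X*Y ↦ -1·1·7·1 = -7
  -X*Z ↦ -1·1·1·1 = -1
  3*Y**2 ↦ 3·1·49·1 = 147
  2*Z**2 ↦ 2·1·1·1 = 2
Sum: F(1, 7, 1) = (-2) + (-7) + (-1) + (147) + (2) = 139.
Reducing mod 11: 139 ≡ 7 (mod 11).
Since F(a, b, c) ≡ 7 ≠ 0 (mod 11), P does NOT lie on the curve.


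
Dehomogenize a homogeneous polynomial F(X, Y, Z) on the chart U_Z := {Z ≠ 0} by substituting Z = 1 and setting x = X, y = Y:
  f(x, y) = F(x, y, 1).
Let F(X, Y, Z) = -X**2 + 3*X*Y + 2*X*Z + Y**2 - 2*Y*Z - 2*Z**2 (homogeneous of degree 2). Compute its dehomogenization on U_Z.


f(x, y) = -x**2 + 3*x*y + 2*x + y**2 - 2*y - 2

On U_Z we set Z = 1. Each monomial c·X^i·Y^j·Z^k in F becomes c·x^i·y^j·1^k = c·x^i·y^j.
Substituting Z = 1: F(X, Y, 1) = -x**2 + 3*x*y + 2*x + y**2 - 2*y - 2.
Note: deg(f) ≤ deg(F) = 2; strict inequality happens when F is divisible by Z (lost terms).


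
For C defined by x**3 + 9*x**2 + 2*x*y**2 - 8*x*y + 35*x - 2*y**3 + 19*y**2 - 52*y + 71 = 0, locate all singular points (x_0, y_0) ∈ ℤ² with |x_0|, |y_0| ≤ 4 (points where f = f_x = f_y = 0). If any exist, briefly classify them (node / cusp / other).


Singular points: {(-3, 2)}; classification: cusp.

Compute partial derivatives:
  f_x = 3*x**2 + 18*x + 2*y**2 - 8*y + 35.
  f_y = 4*x*y - 8*x - 6*y**2 + 38*y - 52.
Scan x_0 ∈ {−4, ..., 4}. For each x_0, f_y(x_0, y) is a polynomial in y; find its integer roots y ∈ {−4, ..., 4}, then test f_x and f at those candidates.
  x = -4: f_y(-4, y) = -6*y**2 + 22*y - 20; vanishes at y ∈ {2}. (-4, 2): f_x = 3 ≠ 0.
  x = -3: f_y(-3, y) = -6*y**2 + 26*y - 28; vanishes at y ∈ {2}. (-3, 2): f_x = 0, f = 0 — SINGULAR.
  x = -2: f_y(-2, y) = -6*y**2 + 30*y - 36; vanishes at y ∈ {2, 3}. (-2, 2): f_x = 3 ≠ 0; (-2, 3): f_x = 5 ≠ 0.
  x = -1: f_y(-1, y) = -6*y**2 + 34*y - 44; vanishes at y ∈ {2}. (-1, 2): f_x = 12 ≠ 0.
  x = 0: f_y(0, y) = -6*y**2 + 38*y - 52; vanishes at y ∈ {2}. (0, 2): f_x = 27 ≠ 0.
  x = 1: f_y(1, y) = -6*y**2 + 42*y - 60; vanishes at y ∈ {2}. (1, 2): f_x = 48 ≠ 0.
  x = 2: f_y(2, y) = -6*y**2 + 46*y - 68; vanishes at y ∈ {2}. (2, 2): f_x = 75 ≠ 0.
  x = 3: f_y(3, y) = -6*y**2 + 50*y - 76; vanishes at y ∈ {2}. (3, 2): f_x = 108 ≠ 0.
  x = 4: f_y(4, y) = -6*y**2 + 54*y - 84; vanishes at y ∈ {2}. (4, 2): f_x = 147 ≠ 0.
Only singular point on the grid: (-3, 2).
Classify: substitute x = -3 + u, y = 2 + v and expand: f = u**3 + 2*u*v**2 - 2*v**3 + v**2.
No constant or linear terms (consistent with a singular point). Quadratic part: v**2. Cubic part: u**3 + 2*u*v**2 - 2*v**3.
The quadratic part v**2 is a perfect square, so there is a single (double) tangent line v = 0, i.e. y = 2. Restricting the cubic part to that line (v = 0) leaves u**3 ≠ 0, so f is not divisible by v and the branch is v² ≈ -u**3 to lowest order — this is a cusp.
Classification: cusp.


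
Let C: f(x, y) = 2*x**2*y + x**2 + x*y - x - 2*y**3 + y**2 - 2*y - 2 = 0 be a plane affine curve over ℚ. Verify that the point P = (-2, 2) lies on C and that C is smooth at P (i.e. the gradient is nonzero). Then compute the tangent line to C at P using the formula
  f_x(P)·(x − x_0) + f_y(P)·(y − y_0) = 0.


Tangent line at P: -19*x - 16*y - 6 = 0.

Step 1: f(-2, 2) = 0, so P lies on C.
Step 2: partial derivatives
  f_x(x, y) = 4*x*y + 2*x + y - 1, f_y(x, y) = 2*x**2 + x - 6*y**2 + 2*y - 2.
  f_x(P) = -19, f_y(P) = -16 (gradient nonzero, so P is smooth).
Step 3: tangent line at P: -19·(x − -2) + -16·(y − 2) = 0.
Expanding: -19*x - 16*y - 6 = 0.


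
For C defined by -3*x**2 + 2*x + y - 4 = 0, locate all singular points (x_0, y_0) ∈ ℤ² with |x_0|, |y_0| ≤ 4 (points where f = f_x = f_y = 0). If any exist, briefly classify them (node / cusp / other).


No singular points in the scanned grid; C is smooth there.

Compute partial derivatives:
  f_x = 2 - 6*x.
  f_y = 1.
f_y = 1 is a nonzero constant, so f_y never vanishes: no point (x, y) can satisfy f = f_x = f_y = 0. In particular no (x, y) ∈ {−4, ..., 4}² is singular; the curve is smooth.


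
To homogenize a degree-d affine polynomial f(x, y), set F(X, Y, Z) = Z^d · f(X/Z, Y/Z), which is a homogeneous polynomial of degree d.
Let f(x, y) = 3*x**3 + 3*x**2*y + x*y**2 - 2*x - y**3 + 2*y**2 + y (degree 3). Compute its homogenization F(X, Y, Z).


F(X, Y, Z) = 3*X**3 + 3*X**2*Y + X*Y**2 - 2*X*Z**2 - Y**3 + 2*Y**2*Z + Y*Z**2

deg(f) = 3.
Substitute x = X/Z, y = Y/Z into f, then multiply by Z^3.
  monomial 3·x^3·y^0 ↦ 3·X^3·Y^0·Z^0.
  monomial 3·x^2·y^1 ↦ 3·X^2·Y^1·Z^0.
  monomial 1·x^1·y^2 ↦ 1·X^1·Y^2·Z^0.
  monomial -2·x^1·y^0 ↦ -2·X^1·Y^0·Z^2.
  monomial -1·x^0·y^3 ↦ -1·X^0·Y^3·Z^0.
  monomial 2·x^0·y^2 ↦ 2·X^0·Y^2·Z^1.
  monomial 1·x^0·y^1 ↦ 1·X^0·Y^1·Z^2.
Collecting: F(X, Y, Z) = 3*X**3 + 3*X**2*Y + X*Y**2 - 2*X*Z**2 - Y**3 + 2*Y**2*Z + Y*Z**2.


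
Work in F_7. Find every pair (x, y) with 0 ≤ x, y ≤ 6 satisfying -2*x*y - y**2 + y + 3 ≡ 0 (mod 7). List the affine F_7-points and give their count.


Affine F_7-points: {(2, 2), (3, 3), (3, 6), (5, 1), (5, 4), (6, 5)}; count = 6.

For each of the 49 pairs (x, y) ∈ F_7², evaluate f(x, y) mod 7. Record the zeros.
  x = 0: [0↦3, 1↦3, 2↦1, 3↦4, 4↦5, 5↦4, 6↦1]  zeros at y ∈ ∅
  x = 1: [0↦3, 1↦1, 2↦4, 3↦5, 4↦4, 5↦1, 6↦3]  zeros at y ∈ ∅
  x = 2: [0↦3, 1↦6, 2↦0, 3↦6, 4↦3, 5↦5, 6↦5]  zeros at y ∈ {2}
  x = 3: [0↦3, 1↦4, 2↦3, 3↦0, 4↦2, 5↦2, 6↦0]  zeros at y ∈ {3, 6}
  x = 4: [0↦3, 1↦2, 2↦6, 3↦1, 4↦1, 5↦6, 6↦2]  zeros at y ∈ ∅
  x = 5: [0↦3, 1↦0, 2↦2, 3↦2, 4↦0, 5↦3, 6↦4]  zeros at y ∈ {1, 4}
  x = 6: [0↦3, 1↦5, 2↦5, 3↦3, 4↦6, 5↦0, 6↦6]  zeros at y ∈ {5}
Collecting zeros: affine points = {(2, 2), (3, 3), (3, 6), (5, 1), (5, 4), (6, 5)}.
Total count |C(F_7)_aff| = 6.


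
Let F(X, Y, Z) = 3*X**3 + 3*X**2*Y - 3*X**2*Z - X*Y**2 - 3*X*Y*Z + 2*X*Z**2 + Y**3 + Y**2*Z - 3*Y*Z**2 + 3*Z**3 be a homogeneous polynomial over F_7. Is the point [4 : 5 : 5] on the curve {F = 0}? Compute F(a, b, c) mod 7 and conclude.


F(4,5,5) ≡ 4 (mod 7); P is NOT on the curve.

Evaluate F(4, 5, 5) term-by-term (mod 7).
  3*X**3 ↦ 3·64·1·1 = 192
  3*X**2*Y ↦ 3·16·5·1 = 240
  -3*X**2*Z ↦ -3·16·1·5 = -240
  -X*Y**2 ↦ -1·4·25·1 = -100
  -3*X*Y*Z ↦ -3·4·5·5 = -300
  2*X*Z**2 ↦ 2·4·1·25 = 200
  Y**3 ↦ 1·1·125·1 = 125
  Y**2*Z ↦ 1·1·25·5 = 125
  -3*Y*Z**2 ↦ -3·1·5·25 = -375
  3*Z**3 ↦ 3·1·1·125 = 375
Sum: F(4, 5, 5) = (192) + (240) + (-240) + (-100) + (-300) + (200) + (125) + (125) + (-375) + (375) = 242.
Reducing mod 7: 242 ≡ 4 (mod 7).
Since F(a, b, c) ≡ 4 ≠ 0 (mod 7), P does NOT lie on the curve.


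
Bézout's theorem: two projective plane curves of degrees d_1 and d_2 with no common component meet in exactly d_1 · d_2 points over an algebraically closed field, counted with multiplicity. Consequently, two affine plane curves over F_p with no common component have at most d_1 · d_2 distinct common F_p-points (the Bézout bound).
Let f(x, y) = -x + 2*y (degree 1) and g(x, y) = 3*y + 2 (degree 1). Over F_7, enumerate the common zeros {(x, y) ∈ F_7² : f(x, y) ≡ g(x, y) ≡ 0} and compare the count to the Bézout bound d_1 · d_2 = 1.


Common zeros: {(1, 4)}; count = 1; Bézout bound = 1.

deg(f) = 1, deg(g) = 1, so Bézout bound = 1.
Scan x ∈ F_7. For each x, list the y ∈ F_7 with f(x, y) ≡ 0 and those with g(x, y) ≡ 0 (mod 7); the common zeros in that column are the intersection.
  x = 0: f ≡ 0 at y ∈ {0}; g ≡ 0 at y ∈ {4}; common: ∅.
  x = 1: f ≡ 0 at y ∈ {4}; g ≡ 0 at y ∈ {4}; common: {4}.
  x = 2: f ≡ 0 at y ∈ {1}; g ≡ 0 at y ∈ {4}; common: ∅.
  x = 3: f ≡ 0 at y ∈ {5}; g ≡ 0 at y ∈ {4}; common: ∅.
  x = 4: f ≡ 0 at y ∈ {2}; g ≡ 0 at y ∈ {4}; common: ∅.
  x = 5: f ≡ 0 at y ∈ {6}; g ≡ 0 at y ∈ {4}; common: ∅.
  x = 6: f ≡ 0 at y ∈ {3}; g ≡ 0 at y ∈ {4}; common: ∅.
Collecting: common zeros = {(1, 4)}, so the count is 1.
Comparison with the Bézout bound: 1 ≤ 1 = deg(f)·deg(g), as expected for curves with no common component (the bound is attained).


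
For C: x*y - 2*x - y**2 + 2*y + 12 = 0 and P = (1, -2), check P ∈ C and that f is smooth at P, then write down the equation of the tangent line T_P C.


Tangent line at P: -4*x + 7*y + 18 = 0.

Step 1: f(1, -2) = 0, so P lies on C.
Step 2: partial derivatives
  f_x(x, y) = y - 2, f_y(x, y) = x - 2*y + 2.
  f_x(P) = -4, f_y(P) = 7 (gradient nonzero, so P is smooth).
Step 3: tangent line at P: -4·(x − 1) + 7·(y − -2) = 0.
Expanding: -4*x + 7*y + 18 = 0.


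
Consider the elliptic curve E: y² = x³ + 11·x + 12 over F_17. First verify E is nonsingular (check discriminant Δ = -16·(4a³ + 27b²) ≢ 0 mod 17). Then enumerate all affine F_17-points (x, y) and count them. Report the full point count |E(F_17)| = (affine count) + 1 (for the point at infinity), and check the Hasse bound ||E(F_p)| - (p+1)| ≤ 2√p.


Affine points = {(2, 5), (2, 12), (3, 2), (3, 15), (4, 1), (4, 16), (8, 0), (10, 0), (11, 6), (11, 11), (12, 6), (12, 11), (15, 4), (15, 13), (16, 0)}; affine count = 15; |E(F_17)| = 16.

Discriminant check: Δ ∝ 4a³ + 27b² = 4·11³ + 27·12² = 4·1331 + 27·144 ≡ 15 (mod 17). Nonzero ⇒ E is nonsingular.
For each x ∈ F_17, compute rhs = x³ + 11·x + 12 mod 17, then count y ∈ F_17 with y² ≡ rhs.
  x = 0: rhs = 12, matching y values: none (0 points).
  x = 1: rhs = 7, matching y values: none (0 points).
  x = 2: rhs = 8, matching y values: 5, 12 (2 points).
  x = 3: rhs = 4, matching y values: 2, 15 (2 points).
  x = 4: rhs = 1, matching y values: 1, 16 (2 points).
  x = 5: rhs = 5, matching y values: none (0 points).
  x = 6: rhs = 5, matching y values: none (0 points).
  x = 7: rhs = 7, matching y values: none (0 points).
  x = 8: rhs = 0, matching y values: 0 (1 points).
  x = 9: rhs = 7, matching y values: none (0 points).
  x = 10: rhs = 0, matching y values: 0 (1 points).
  x = 11: rhs = 2, matching y values: 6, 11 (2 points).
  x = 12: rhs = 2, matching y values: 6, 11 (2 points).
  x = 13: rhs = 6, matching y values: none (0 points).
  x = 14: rhs = 3, matching y values: none (0 points).
  x = 15: rhs = 16, matching y values: 4, 13 (2 points).
  x = 16: rhs = 0, matching y values: 0 (1 points).
Total affine count: 15.
Full point count |E(F_17)| = 15 + 1 = 16.
Hasse bound: |16 − (17+1)| = |-2| = 2 ≤ 2√17 ≈ 8.2462 ✓.
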